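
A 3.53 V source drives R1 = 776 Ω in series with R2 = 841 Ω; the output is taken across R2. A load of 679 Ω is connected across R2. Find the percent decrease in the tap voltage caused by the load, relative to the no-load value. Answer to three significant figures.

Unloaded V = 3.53 × 841/1617 = 1.836 V.
Loaded: R2‖R_L = 375.7 Ω, giving V = 3.53 × 375.7/1152 = 1.151 V.
Drop = (1.836 − 1.151) / 1.836 = 37.3 %.

37.3 %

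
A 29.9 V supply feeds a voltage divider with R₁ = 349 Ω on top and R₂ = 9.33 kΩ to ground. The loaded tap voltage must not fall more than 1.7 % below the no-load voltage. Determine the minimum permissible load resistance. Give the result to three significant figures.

Output resistance R_th = R₁‖R₂ = (349 × 9330)/9679 = 336.4 Ω.
The fractional drop is R_th/(R_th + R_L); requiring this ≤ 0.0170 gives R_L ≥ R_th(1/0.0170 − 1) = 336.4 × 57.82 = 19.5 kΩ.

R_L(min) ≈ 19.5 kΩ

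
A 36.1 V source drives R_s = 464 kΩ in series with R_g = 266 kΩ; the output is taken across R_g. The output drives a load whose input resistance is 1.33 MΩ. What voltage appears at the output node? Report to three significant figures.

The load sits in parallel with R_g: R_g‖R_L = (266 × 1330) / (266 + 1330) = 221.7 kΩ.
V_out = 36.1 × 221.7 / (464 + 221.7) = 36.1 × 221.7/685.7 = 11.7 V.

V_out ≈ 11.7 V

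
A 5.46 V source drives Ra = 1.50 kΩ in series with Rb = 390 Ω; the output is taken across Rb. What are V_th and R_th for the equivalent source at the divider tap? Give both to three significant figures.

V_th = 1.13 V, R_th = 310 Ω

V_th is the open-circuit tap voltage: 5.46 × 390/(1500 + 390) = 1.13 V.
With the supply zeroed, Ra and Rb appear in parallel from the tap: R_th = Ra‖Rb = (1500 × 390)/1890 = 310 Ω.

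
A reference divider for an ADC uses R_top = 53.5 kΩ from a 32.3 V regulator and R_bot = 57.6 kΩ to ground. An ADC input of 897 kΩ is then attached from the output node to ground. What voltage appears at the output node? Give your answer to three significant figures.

The load sits in parallel with R_bot: R_bot‖R_L = (57.6 × 897) / (57.6 + 897) = 54.12 kΩ.
V_out = 32.3 × 54.12 / (53.5 + 54.12) = 32.3 × 54.12/107.6 = 16.2 V.

V_out ≈ 16.2 V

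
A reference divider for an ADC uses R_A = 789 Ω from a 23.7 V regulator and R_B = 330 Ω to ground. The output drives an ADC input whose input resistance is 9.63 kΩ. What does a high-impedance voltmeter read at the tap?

The load sits in parallel with R_B: R_B‖R_L = (330 × 9630) / (330 + 9630) = 319.1 Ω.
V_out = 23.7 × 319.1 / (789 + 319.1) = 23.7 × 319.1/1108 = 6.82 V.

V_out ≈ 6.82 V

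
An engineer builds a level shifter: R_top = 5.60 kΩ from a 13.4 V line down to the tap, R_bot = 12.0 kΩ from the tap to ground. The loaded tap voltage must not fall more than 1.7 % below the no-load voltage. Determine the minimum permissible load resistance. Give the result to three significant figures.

R_L(min) ≈ 221 kΩ

Output resistance R_th = R_top‖R_bot = (5.60 × 12.0)/17.60 = 3.818 kΩ.
The fractional drop is R_th/(R_th + R_L); requiring this ≤ 0.0170 gives R_L ≥ R_th(1/0.0170 − 1) = 3.818 × 57.82 = 221 kΩ.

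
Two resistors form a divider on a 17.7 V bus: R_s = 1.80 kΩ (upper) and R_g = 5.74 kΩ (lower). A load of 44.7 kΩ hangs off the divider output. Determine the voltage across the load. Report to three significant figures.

V_out ≈ 13.1 V

The load sits in parallel with R_g: R_g‖R_L = (5.74 × 44.7) / (5.74 + 44.7) = 5.087 kΩ.
V_out = 17.7 × 5.087 / (1.80 + 5.087) = 17.7 × 5.087/6.887 = 13.1 V.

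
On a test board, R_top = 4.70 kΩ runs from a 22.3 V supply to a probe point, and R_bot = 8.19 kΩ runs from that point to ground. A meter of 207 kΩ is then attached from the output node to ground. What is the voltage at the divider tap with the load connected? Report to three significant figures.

V_out ≈ 14.0 V

The load sits in parallel with R_bot: R_bot‖R_L = (8.19 × 207) / (8.19 + 207) = 7.878 kΩ.
V_out = 22.3 × 7.878 / (4.70 + 7.878) = 22.3 × 7.878/12.58 = 14.0 V.
(Unloaded it would have been 14.2 V.)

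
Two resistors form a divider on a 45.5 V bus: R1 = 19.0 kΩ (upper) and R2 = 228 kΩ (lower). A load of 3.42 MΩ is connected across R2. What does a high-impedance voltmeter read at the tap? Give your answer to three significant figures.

V_out ≈ 41.8 V

The load sits in parallel with R2: R2‖R_L = (228 × 3420) / (228 + 3420) = 213.8 kΩ.
V_out = 45.5 × 213.8 / (19.0 + 213.8) = 45.5 × 213.8/232.8 = 41.8 V.
(Unloaded it would have been 42.0 V.)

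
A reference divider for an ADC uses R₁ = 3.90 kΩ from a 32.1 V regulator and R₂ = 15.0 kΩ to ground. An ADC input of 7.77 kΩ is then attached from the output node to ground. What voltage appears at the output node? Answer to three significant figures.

V_out ≈ 18.2 V

The load sits in parallel with R₂: R₂‖R_L = (15.0 × 7.77) / (15.0 + 7.77) = 5.119 kΩ.
V_out = 32.1 × 5.119 / (3.90 + 5.119) = 32.1 × 5.119/9.019 = 18.2 V.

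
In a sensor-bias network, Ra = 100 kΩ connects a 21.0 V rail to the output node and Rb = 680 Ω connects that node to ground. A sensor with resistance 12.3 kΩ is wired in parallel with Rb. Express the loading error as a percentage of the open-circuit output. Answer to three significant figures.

5.21 %

The divider's output (Thévenin) resistance is Ra‖Rb = 675.4 Ω.
Fractional drop under load = R_th/(R_th + R_L) = 675.4 / (675.4 + 12300) = 0.05205.
So the output falls by 5.21 %.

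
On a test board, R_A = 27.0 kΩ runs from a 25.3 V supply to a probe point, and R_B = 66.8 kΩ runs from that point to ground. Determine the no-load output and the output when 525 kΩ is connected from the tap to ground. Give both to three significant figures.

Open-circuit: V = 25.3 × 66.8/(27.0 + 66.8) = 18.0 V.
With the load, R_B becomes R_B‖R_L = 59.26 kΩ, so V = 25.3 × 59.26/86.26 = 17.4 V.

Unloaded: 18.0 V; loaded: 17.4 V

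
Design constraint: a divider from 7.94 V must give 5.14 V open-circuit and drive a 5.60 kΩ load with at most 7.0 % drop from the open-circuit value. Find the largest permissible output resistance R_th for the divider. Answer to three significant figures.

R_th ≤ 422 Ω

Loading drop = R_th/(R_th + R_L) ≤ 0.0700, so R_th ≤ R_L · ε/(1−ε) = 5.60 kΩ × 0.0700/0.9300 = 422 Ω.
(Any R1, R2 with R2/(R1+R2) = 0.647 and R1‖R2 ≤ 422 Ω will meet the spec.)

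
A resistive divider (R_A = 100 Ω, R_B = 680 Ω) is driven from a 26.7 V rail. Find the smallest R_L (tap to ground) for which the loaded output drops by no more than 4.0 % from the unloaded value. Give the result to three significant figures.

R_L(min) ≈ 2.09 kΩ

Output resistance R_th = R_A‖R_B = (100 × 680)/780.0 = 87.18 Ω.
The fractional drop is R_th/(R_th + R_L); requiring this ≤ 0.0400 gives R_L ≥ R_th(1/0.0400 − 1) = 87.18 × 24.00 = 2.09 kΩ.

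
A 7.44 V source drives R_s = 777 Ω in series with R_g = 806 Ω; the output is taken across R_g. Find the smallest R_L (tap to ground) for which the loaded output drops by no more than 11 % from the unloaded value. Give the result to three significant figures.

Output resistance R_th = R_s‖R_g = (777 × 806)/1583 = 395.6 Ω.
The fractional drop is R_th/(R_th + R_L); requiring this ≤ 0.110 gives R_L ≥ R_th(1/0.110 − 1) = 395.6 × 8.091 = 3.20 kΩ.

R_L(min) ≈ 3.20 kΩ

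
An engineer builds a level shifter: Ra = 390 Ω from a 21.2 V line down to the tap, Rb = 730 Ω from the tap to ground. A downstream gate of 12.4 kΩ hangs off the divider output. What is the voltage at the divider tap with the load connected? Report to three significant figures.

The load sits in parallel with Rb: Rb‖R_L = (730 × 12400) / (730 + 12400) = 689.4 Ω.
V_out = 21.2 × 689.4 / (390 + 689.4) = 21.2 × 689.4/1079 = 13.5 V.
(Unloaded it would have been 13.8 V.)

V_out ≈ 13.5 V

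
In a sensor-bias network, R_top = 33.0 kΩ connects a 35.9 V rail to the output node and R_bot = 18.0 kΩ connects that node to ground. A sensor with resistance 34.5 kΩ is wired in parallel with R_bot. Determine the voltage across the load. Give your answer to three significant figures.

V_out ≈ 9.47 V

The load sits in parallel with R_bot: R_bot‖R_L = (18.0 × 34.5) / (18.0 + 34.5) = 11.83 kΩ.
V_out = 35.9 × 11.83 / (33.0 + 11.83) = 35.9 × 11.83/44.83 = 9.47 V.
(Unloaded it would have been 12.7 V.)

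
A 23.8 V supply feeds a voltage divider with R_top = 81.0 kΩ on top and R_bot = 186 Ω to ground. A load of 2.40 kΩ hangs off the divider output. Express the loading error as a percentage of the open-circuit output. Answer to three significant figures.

7.18 %

The divider's output (Thévenin) resistance is R_top‖R_bot = 185.6 Ω.
Fractional drop under load = R_th/(R_th + R_L) = 185.6 / (185.6 + 2400) = 0.07177.
So the output falls by 7.18 %.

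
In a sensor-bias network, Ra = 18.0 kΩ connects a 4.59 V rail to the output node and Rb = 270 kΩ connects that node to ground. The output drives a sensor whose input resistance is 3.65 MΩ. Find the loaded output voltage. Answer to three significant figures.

The load sits in parallel with Rb: Rb‖R_L = (270 × 3650) / (270 + 3650) = 251.4 kΩ.
V_out = 4.59 × 251.4 / (18.0 + 251.4) = 4.59 × 251.4/269.4 = 4.28 V.
(Unloaded it would have been 4.30 V.)

V_out ≈ 4.28 V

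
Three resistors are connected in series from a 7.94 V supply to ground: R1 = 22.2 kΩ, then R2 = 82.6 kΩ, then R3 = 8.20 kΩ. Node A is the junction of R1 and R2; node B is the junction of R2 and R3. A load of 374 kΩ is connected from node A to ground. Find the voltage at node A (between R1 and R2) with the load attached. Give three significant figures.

Below node A the series string R2+R3 = 90.80 kΩ sits in parallel with the 374 kΩ load: 73.06 kΩ.
V_A = 7.94 × 73.06/(22.2 + 73.06) = 6.09 V.

V ≈ 6.09 V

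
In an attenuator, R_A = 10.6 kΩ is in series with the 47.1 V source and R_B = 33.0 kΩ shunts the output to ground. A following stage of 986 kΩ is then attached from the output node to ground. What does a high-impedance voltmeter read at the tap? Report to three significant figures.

The load sits in parallel with R_B: R_B‖R_L = (33.0 × 986) / (33.0 + 986) = 31.93 kΩ.
V_out = 47.1 × 31.93 / (10.6 + 31.93) = 47.1 × 31.93/42.53 = 35.4 V.
(Unloaded it would have been 35.6 V.)

V_out ≈ 35.4 V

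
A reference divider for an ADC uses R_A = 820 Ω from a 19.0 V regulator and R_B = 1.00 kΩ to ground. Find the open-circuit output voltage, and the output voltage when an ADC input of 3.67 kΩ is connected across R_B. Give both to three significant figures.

Unloaded: 10.4 V; loaded: 9.30 V

Open-circuit: V = 19.0 × 1000/(820 + 1000) = 10.4 V.
With the load, R_B becomes R_B‖R_L = 785.9 Ω, so V = 19.0 × 785.9/1606 = 9.30 V.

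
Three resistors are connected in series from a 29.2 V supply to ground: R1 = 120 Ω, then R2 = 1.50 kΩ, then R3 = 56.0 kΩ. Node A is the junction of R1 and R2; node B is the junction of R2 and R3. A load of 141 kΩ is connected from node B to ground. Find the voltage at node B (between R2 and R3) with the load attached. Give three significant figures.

At node B, R3 is in parallel with the load: R3‖R_L = 40080 Ω.
Below node A the resistance is R2 + (R3‖R_L) = 41580 Ω, so V_A = 29.2 × 41580/41700 = 29.12 V.
Then V_B = V_A × (R3‖R_L)/(R2 + R3‖R_L) = 29.12 × 40080/41580 = 28.1 V.

V ≈ 28.1 V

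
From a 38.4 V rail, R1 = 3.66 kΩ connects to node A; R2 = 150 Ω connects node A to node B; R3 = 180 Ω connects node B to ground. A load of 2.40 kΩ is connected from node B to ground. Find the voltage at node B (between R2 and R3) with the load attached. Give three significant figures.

V ≈ 1.62 V

At node B, R3 is in parallel with the load: R3‖R_L = 167.4 Ω.
Below node A the resistance is R2 + (R3‖R_L) = 317.4 Ω, so V_A = 38.4 × 317.4/3977 = 3.065 V.
Then V_B = V_A × (R3‖R_L)/(R2 + R3‖R_L) = 3.065 × 167.4/317.4 = 1.62 V.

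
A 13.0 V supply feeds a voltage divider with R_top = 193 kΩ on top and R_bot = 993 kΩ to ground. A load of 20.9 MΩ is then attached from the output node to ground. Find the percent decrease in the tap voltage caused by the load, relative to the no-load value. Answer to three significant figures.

0.767 %

The divider's output (Thévenin) resistance is R_top‖R_bot = 161.6 kΩ.
Fractional drop under load = R_th/(R_th + R_L) = 161.6 / (161.6 + 20900) = 0.007672.
So the output falls by 0.767 %.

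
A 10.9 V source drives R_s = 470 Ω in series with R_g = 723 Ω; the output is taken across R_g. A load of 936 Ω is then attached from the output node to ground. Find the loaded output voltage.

The load sits in parallel with R_g: R_g‖R_L = (723 × 936) / (723 + 936) = 407.9 Ω.
V_out = 10.9 × 407.9 / (470 + 407.9) = 10.9 × 407.9/877.9 = 5.06 V.

V_out ≈ 5.06 V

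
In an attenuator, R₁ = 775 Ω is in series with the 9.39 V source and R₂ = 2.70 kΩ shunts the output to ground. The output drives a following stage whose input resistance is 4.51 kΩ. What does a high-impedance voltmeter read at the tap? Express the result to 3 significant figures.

The load sits in parallel with R₂: R₂‖R_L = (2700 × 4510) / (2700 + 4510) = 1689 Ω.
V_out = 9.39 × 1689 / (775 + 1689) = 9.39 × 1689/2464 = 6.44 V.
(Unloaded it would have been 7.30 V.)

V_out ≈ 6.44 V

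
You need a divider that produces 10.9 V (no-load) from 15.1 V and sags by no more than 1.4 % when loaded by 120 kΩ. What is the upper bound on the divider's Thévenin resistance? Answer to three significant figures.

Loading drop = R_th/(R_th + R_L) ≤ 0.0140, so R_th ≤ R_L · ε/(1−ε) = 120 kΩ × 0.0140/0.9860 = 1.70 kΩ.
(Any R1, R2 with R2/(R1+R2) = 0.722 and R1‖R2 ≤ 1.70 kΩ will meet the spec.)

R_th ≤ 1.70 kΩ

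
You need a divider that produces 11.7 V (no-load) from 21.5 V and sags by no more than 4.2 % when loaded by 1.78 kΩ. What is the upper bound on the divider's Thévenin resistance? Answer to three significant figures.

Loading drop = R_th/(R_th + R_L) ≤ 0.0420, so R_th ≤ R_L · ε/(1−ε) = 1.78 kΩ × 0.0420/0.9580 = 78.0 Ω.

R_th ≤ 78.0 Ω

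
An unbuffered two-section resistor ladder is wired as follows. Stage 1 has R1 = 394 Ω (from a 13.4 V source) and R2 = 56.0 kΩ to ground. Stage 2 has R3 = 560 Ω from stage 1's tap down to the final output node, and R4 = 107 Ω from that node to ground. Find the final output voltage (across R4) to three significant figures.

Stage 2 presents R3+R4 = 667.0 Ω as a load on stage 1's tap.
Stage 1's lower leg becomes R2‖(R3+R4) = 659.1 Ω, so V_mid = 13.4 × 659.1/1053 = 8.387 V.
Stage 2 is itself unloaded: V_out = V_mid × R4/(R3+R4) = 8.387 × 107/667.0 = 1.35 V.

V_out ≈ 1.35 V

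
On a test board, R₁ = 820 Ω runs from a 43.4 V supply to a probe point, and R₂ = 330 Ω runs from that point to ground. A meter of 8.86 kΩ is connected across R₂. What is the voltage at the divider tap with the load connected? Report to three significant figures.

V_out ≈ 12.1 V

The load sits in parallel with R₂: R₂‖R_L = (330 × 8860) / (330 + 8860) = 318.2 Ω.
V_out = 43.4 × 318.2 / (820 + 318.2) = 43.4 × 318.2/1138 = 12.1 V.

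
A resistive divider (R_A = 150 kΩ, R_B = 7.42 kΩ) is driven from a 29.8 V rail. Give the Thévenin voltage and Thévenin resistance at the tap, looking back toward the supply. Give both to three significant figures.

V_th is the open-circuit tap voltage: 29.8 × 7.42/(150 + 7.42) = 1.40 V.
With the supply zeroed, R_A and R_B appear in parallel from the tap: R_th = R_A‖R_B = (150 × 7.42)/157.4 = 7.07 kΩ.

V_th = 1.40 V, R_th = 7.07 kΩ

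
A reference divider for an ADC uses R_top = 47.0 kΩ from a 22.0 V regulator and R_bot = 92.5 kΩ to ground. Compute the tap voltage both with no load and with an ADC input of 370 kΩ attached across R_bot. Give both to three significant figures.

Open-circuit: V = 22.0 × 92.5/(47.0 + 92.5) = 14.6 V.
With the load, R_bot becomes R_bot‖R_L = 74.00 kΩ, so V = 22.0 × 74.00/121.0 = 13.5 V.

Unloaded: 14.6 V; loaded: 13.5 V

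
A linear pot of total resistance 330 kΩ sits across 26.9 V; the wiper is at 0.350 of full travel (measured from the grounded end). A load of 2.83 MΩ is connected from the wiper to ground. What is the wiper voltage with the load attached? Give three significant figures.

The wiper splits the pot into (1−α)R = 214.5 kΩ above and αR = 115.5 kΩ below.
Lower section ‖ load = 111.0 kΩ.
V_wiper = 26.9 × 111.0/(214.5 + 111.0) = 9.17 V.

V ≈ 9.17 V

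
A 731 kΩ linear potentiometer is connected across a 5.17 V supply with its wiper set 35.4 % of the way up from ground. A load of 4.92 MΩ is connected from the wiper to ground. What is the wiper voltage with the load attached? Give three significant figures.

The wiper splits the pot into (1−α)R = 472.2 kΩ above and αR = 258.8 kΩ below.
Lower section ‖ load = 245.8 kΩ.
V_wiper = 5.17 × 245.8/(472.2 + 245.8) = 1.77 V.

V ≈ 1.77 V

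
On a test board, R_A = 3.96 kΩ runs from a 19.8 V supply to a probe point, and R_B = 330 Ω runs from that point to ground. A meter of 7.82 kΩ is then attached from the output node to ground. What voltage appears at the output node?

V_out ≈ 1.47 V

The load sits in parallel with R_B: R_B‖R_L = (330 × 7820) / (330 + 7820) = 316.6 Ω.
V_out = 19.8 × 316.6 / (3960 + 316.6) = 19.8 × 316.6/4277 = 1.47 V.
(Unloaded it would have been 1.52 V.)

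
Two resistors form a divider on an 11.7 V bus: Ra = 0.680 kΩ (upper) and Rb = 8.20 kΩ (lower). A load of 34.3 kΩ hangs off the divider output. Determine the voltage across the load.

V_out ≈ 10.6 V

The load sits in parallel with Rb: Rb‖R_L = (8200 × 34300) / (8200 + 34300) = 6618 Ω.
V_out = 11.7 × 6618 / (680 + 6618) = 11.7 × 6618/7298 = 10.6 V.
(Unloaded it would have been 10.8 V.)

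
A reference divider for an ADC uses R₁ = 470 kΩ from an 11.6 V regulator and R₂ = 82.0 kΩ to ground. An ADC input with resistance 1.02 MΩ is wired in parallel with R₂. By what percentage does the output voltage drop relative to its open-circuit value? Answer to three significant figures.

The divider's output (Thévenin) resistance is R₁‖R₂ = 69.82 kΩ.
Fractional drop under load = R_th/(R_th + R_L) = 69.82 / (69.82 + 1020) = 0.06406.
So the output falls by 6.41 %.

6.41 %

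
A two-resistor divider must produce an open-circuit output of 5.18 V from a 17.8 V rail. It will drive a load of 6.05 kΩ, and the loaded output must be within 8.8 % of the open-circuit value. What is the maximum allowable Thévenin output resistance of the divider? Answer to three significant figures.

R_th ≤ 584 Ω

Loading drop = R_th/(R_th + R_L) ≤ 0.0880, so R_th ≤ R_L · ε/(1−ε) = 6.05 kΩ × 0.0880/0.9120 = 584 Ω.
(Any R1, R2 with R2/(R1+R2) = 0.291 and R1‖R2 ≤ 584 Ω will meet the spec.)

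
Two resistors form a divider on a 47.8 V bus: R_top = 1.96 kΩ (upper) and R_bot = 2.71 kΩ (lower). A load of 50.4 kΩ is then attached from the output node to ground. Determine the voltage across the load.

The load sits in parallel with R_bot: R_bot‖R_L = (2.71 × 50.4) / (2.71 + 50.4) = 2.572 kΩ.
V_out = 47.8 × 2.572 / (1.96 + 2.572) = 47.8 × 2.572/4.532 = 27.1 V.
(Unloaded it would have been 27.7 V.)

V_out ≈ 27.1 V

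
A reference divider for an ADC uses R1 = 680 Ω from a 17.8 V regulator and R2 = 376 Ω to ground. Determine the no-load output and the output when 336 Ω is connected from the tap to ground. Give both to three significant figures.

Open-circuit: V = 17.8 × 376/(680 + 376) = 6.34 V.
With the load, R2 becomes R2‖R_L = 177.4 Ω, so V = 17.8 × 177.4/857.4 = 3.68 V.

Unloaded: 6.34 V; loaded: 3.68 V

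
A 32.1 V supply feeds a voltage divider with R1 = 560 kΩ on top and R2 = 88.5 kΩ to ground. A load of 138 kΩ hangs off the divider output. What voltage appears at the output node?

V_out ≈ 2.82 V

The load sits in parallel with R2: R2‖R_L = (88.5 × 138) / (88.5 + 138) = 53.92 kΩ.
V_out = 32.1 × 53.92 / (560 + 53.92) = 32.1 × 53.92/613.9 = 2.82 V.
(Unloaded it would have been 4.38 V.)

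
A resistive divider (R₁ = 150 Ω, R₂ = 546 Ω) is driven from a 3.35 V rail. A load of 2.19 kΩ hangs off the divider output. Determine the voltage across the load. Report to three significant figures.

V_out ≈ 2.49 V

The load sits in parallel with R₂: R₂‖R_L = (546 × 2190) / (546 + 2190) = 437.0 Ω.
V_out = 3.35 × 437.0 / (150 + 437.0) = 3.35 × 437.0/587.0 = 2.49 V.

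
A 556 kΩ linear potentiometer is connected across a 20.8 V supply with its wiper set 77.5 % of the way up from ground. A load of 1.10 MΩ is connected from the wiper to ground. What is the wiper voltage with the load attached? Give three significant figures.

V ≈ 14.8 V

The wiper splits the pot into (1−α)R = 125.1 kΩ above and αR = 430.9 kΩ below.
Lower section ‖ load = 309.6 kΩ.
V_wiper = 20.8 × 309.6/(125.1 + 309.6) = 14.8 V.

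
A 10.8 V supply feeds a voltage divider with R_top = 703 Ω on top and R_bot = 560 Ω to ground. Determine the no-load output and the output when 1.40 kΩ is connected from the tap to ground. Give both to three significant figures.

Open-circuit: V = 10.8 × 560/(703 + 560) = 4.79 V.
With the load, R_bot becomes R_bot‖R_L = 400.0 Ω, so V = 10.8 × 400.0/1103 = 3.92 V.

Unloaded: 4.79 V; loaded: 3.92 V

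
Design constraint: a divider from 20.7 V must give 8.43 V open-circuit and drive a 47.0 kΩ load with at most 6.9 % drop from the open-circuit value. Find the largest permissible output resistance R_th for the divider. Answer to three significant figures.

Loading drop = R_th/(R_th + R_L) ≤ 0.0690, so R_th ≤ R_L · ε/(1−ε) = 47.0 kΩ × 0.0690/0.9310 = 3.48 kΩ.

R_th ≤ 3.48 kΩ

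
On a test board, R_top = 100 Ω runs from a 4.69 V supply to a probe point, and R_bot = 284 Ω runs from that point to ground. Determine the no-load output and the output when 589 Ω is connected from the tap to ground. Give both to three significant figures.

Unloaded: 3.47 V; loaded: 3.08 V

Open-circuit: V = 4.69 × 284/(100 + 284) = 3.47 V.
With the load, R_bot becomes R_bot‖R_L = 191.6 Ω, so V = 4.69 × 191.6/291.6 = 3.08 V.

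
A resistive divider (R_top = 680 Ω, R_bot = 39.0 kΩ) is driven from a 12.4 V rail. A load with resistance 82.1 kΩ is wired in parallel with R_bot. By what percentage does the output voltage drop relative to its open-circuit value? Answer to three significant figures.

0.807 %

The divider's output (Thévenin) resistance is R_top‖R_bot = 668.3 Ω.
Fractional drop under load = R_th/(R_th + R_L) = 668.3 / (668.3 + 82100) = 0.008075.
So the output falls by 0.807 %.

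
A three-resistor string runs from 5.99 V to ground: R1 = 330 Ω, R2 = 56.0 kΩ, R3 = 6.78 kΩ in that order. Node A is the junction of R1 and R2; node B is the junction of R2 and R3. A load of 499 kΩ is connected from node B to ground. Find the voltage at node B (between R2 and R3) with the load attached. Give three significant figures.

At node B, R3 is in parallel with the load: R3‖R_L = 6689 Ω.
Below node A the resistance is R2 + (R3‖R_L) = 62690 Ω, so V_A = 5.99 × 62690/63020 = 5.959 V.
Then V_B = V_A × (R3‖R_L)/(R2 + R3‖R_L) = 5.959 × 6689/62690 = 0.636 V.

V ≈ 0.636 V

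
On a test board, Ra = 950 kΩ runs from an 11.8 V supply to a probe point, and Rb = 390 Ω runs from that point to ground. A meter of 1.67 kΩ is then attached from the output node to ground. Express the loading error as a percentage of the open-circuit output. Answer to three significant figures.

18.9 %

The divider's output (Thévenin) resistance is Ra‖Rb = 389.8 Ω.
Fractional drop under load = R_th/(R_th + R_L) = 389.8 / (389.8 + 1670) = 0.1893.
So the output falls by 18.9 %.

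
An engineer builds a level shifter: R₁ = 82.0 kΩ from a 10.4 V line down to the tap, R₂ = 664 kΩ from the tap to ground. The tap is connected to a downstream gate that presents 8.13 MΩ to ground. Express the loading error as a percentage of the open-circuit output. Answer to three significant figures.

0.890 %

The divider's output (Thévenin) resistance is R₁‖R₂ = 72.99 kΩ.
Fractional drop under load = R_th/(R_th + R_L) = 72.99 / (72.99 + 8130) = 0.008898.
So the output falls by 0.890 %.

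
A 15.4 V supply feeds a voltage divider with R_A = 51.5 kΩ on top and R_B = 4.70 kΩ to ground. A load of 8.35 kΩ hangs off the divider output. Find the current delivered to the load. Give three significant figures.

I_L ≈ 0.102 mA

R_B‖R_L = 3.007 kΩ; V_out = 15.4 × 3.007/54.51 = 0.8496 V.
I_L = V_out / R_L = 0.8496 / 8.35 kΩ = 0.102 mA.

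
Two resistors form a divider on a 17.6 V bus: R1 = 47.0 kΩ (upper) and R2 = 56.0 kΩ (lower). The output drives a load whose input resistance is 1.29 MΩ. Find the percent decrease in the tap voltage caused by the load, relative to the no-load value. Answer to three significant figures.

The divider's output (Thévenin) resistance is R1‖R2 = 25.55 kΩ.
Fractional drop under load = R_th/(R_th + R_L) = 25.55 / (25.55 + 1290) = 0.01942.
So the output falls by 1.94 %.

1.94 %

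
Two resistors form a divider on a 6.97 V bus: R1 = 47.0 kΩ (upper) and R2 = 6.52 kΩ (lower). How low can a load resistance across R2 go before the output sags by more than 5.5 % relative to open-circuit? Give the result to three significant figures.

R_L(min) ≈ 98.4 kΩ

Output resistance R_th = R1‖R2 = (47.0 × 6.52)/53.52 = 5.726 kΩ.
The fractional drop is R_th/(R_th + R_L); requiring this ≤ 0.0550 gives R_L ≥ R_th(1/0.0550 − 1) = 5.726 × 17.18 = 98.4 kΩ.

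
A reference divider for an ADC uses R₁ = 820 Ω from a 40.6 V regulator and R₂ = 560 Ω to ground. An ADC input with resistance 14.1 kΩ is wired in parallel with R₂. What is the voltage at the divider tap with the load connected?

The load sits in parallel with R₂: R₂‖R_L = (560 × 14100) / (560 + 14100) = 538.6 Ω.
V_out = 40.6 × 538.6 / (820 + 538.6) = 40.6 × 538.6/1359 = 16.1 V.

V_out ≈ 16.1 V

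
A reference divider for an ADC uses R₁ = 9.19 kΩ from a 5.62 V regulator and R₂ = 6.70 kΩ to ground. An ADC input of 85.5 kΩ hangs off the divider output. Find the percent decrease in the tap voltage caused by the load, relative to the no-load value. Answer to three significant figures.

4.34 %

The divider's output (Thévenin) resistance is R₁‖R₂ = 3.875 kΩ.
Fractional drop under load = R_th/(R_th + R_L) = 3.875 / (3.875 + 85.5) = 0.04336.
So the output falls by 4.34 %.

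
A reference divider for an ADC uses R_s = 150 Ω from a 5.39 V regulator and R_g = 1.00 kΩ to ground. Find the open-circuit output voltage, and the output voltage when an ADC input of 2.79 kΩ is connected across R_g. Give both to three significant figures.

Unloaded: 4.69 V; loaded: 4.48 V

Open-circuit: V = 5.39 × 1000/(150 + 1000) = 4.69 V.
With the load, R_g becomes R_g‖R_L = 736.1 Ω, so V = 5.39 × 736.1/886.1 = 4.48 V.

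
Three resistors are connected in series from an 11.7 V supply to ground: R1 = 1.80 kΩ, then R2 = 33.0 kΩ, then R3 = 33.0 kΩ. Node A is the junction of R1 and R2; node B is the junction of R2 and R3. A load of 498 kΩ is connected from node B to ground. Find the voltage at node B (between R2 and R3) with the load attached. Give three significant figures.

At node B, R3 is in parallel with the load: R3‖R_L = 30.95 kΩ.
Below node A the resistance is R2 + (R3‖R_L) = 63.95 kΩ, so V_A = 11.7 × 63.95/65.75 = 11.38 V.
Then V_B = V_A × (R3‖R_L)/(R2 + R3‖R_L) = 11.38 × 30.95/63.95 = 5.51 V.

V ≈ 5.51 V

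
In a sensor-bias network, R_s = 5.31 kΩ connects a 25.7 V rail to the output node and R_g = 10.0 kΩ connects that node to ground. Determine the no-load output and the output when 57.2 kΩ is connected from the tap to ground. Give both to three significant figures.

Unloaded: 16.8 V; loaded: 15.8 V

Open-circuit: V = 25.7 × 10.0/(5.31 + 10.0) = 16.8 V.
With the load, R_g becomes R_g‖R_L = 8.512 kΩ, so V = 25.7 × 8.512/13.82 = 15.8 V.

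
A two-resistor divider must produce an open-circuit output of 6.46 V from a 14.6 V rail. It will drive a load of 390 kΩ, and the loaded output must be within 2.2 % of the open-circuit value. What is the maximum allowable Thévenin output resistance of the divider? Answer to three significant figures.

Loading drop = R_th/(R_th + R_L) ≤ 0.0220, so R_th ≤ R_L · ε/(1−ε) = 390 kΩ × 0.0220/0.9780 = 8.77 kΩ.

R_th ≤ 8.77 kΩ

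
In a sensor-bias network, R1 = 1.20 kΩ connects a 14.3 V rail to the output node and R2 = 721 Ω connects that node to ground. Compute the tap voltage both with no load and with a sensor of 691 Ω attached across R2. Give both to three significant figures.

Unloaded: 5.37 V; loaded: 3.25 V

Open-circuit: V = 14.3 × 721/(1200 + 721) = 5.37 V.
With the load, R2 becomes R2‖R_L = 352.8 Ω, so V = 14.3 × 352.8/1553 = 3.25 V.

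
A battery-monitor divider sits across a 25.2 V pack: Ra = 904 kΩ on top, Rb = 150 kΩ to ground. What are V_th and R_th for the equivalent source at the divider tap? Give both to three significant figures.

V_th = 3.59 V, R_th = 129 kΩ

V_th is the open-circuit tap voltage: 25.2 × 150/(904 + 150) = 3.59 V.
With the supply zeroed, Ra and Rb appear in parallel from the tap: R_th = Ra‖Rb = (904 × 150)/1054 = 129 kΩ.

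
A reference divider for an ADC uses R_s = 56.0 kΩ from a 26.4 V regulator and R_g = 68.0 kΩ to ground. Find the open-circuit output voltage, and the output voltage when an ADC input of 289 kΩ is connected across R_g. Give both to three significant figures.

Open-circuit: V = 26.4 × 68.0/(56.0 + 68.0) = 14.5 V.
With the load, R_g becomes R_g‖R_L = 55.05 kΩ, so V = 26.4 × 55.05/111.0 = 13.1 V.

Unloaded: 14.5 V; loaded: 13.1 V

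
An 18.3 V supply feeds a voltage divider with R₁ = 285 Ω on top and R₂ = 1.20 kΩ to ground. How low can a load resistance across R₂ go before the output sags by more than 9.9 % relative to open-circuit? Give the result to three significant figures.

Output resistance R_th = R₁‖R₂ = (285 × 1200)/1485 = 230.3 Ω.
The fractional drop is R_th/(R_th + R_L); requiring this ≤ 0.0990 gives R_L ≥ R_th(1/0.0990 − 1) = 230.3 × 9.101 = 2.10 kΩ.

R_L(min) ≈ 2.10 kΩ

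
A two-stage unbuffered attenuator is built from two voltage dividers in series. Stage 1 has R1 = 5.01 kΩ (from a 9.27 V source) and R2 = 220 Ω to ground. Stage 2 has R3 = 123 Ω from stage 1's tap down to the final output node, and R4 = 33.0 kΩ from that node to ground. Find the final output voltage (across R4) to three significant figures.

Stage 2 presents R3+R4 = 33120 Ω as a load on stage 1's tap.
Stage 1's lower leg becomes R2‖(R3+R4) = 218.5 Ω, so V_mid = 9.27 × 218.5/5229 = 0.3875 V.
Stage 2 is itself unloaded: V_out = V_mid × R4/(R3+R4) = 0.3875 × 33000/33120 = 0.386 V.

V_out ≈ 0.386 V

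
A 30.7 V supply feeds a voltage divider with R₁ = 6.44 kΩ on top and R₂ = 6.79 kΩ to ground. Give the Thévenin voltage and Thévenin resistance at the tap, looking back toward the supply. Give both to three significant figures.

V_th = 15.8 V, R_th = 3.31 kΩ

V_th is the open-circuit tap voltage: 30.7 × 6.79/(6.44 + 6.79) = 15.8 V.
With the supply zeroed, R₁ and R₂ appear in parallel from the tap: R_th = R₁‖R₂ = (6.44 × 6.79)/13.23 = 3.31 kΩ.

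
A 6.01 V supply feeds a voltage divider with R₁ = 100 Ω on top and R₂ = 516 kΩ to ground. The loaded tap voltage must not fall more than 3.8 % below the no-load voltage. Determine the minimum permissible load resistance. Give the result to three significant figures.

Output resistance R_th = R₁‖R₂ = (100 × 516000)/516100 = 99.98 Ω.
The fractional drop is R_th/(R_th + R_L); requiring this ≤ 0.0380 gives R_L ≥ R_th(1/0.0380 − 1) = 99.98 × 25.32 = 2.53 kΩ.

R_L(min) ≈ 2.53 kΩ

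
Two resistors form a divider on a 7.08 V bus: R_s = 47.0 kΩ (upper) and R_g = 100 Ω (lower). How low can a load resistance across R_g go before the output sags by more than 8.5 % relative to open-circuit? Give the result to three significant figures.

R_L(min) ≈ 1.07 kΩ

Output resistance R_th = R_s‖R_g = (47000 × 100)/47100 = 99.79 Ω.
The fractional drop is R_th/(R_th + R_L); requiring this ≤ 0.0850 gives R_L ≥ R_th(1/0.0850 − 1) = 99.79 × 10.76 = 1.07 kΩ.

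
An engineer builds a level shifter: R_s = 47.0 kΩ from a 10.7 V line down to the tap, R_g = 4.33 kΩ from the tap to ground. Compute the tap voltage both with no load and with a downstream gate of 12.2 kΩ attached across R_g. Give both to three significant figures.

Unloaded: 0.903 V; loaded: 0.681 V

Open-circuit: V = 10.7 × 4.33/(47.0 + 4.33) = 0.903 V.
With the load, R_g becomes R_g‖R_L = 3.196 kΩ, so V = 10.7 × 3.196/50.20 = 0.681 V.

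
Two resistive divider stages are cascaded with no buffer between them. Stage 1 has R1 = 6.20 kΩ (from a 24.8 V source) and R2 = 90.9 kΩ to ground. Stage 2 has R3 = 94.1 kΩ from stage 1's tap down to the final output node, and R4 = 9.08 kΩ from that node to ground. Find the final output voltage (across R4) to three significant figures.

Stage 2 presents R3+R4 = 103.2 kΩ as a load on stage 1's tap.
Stage 1's lower leg becomes R2‖(R3+R4) = 48.33 kΩ, so V_mid = 24.8 × 48.33/54.53 = 21.98 V.
Stage 2 is itself unloaded: V_out = V_mid × R4/(R3+R4) = 21.98 × 9.08/103.2 = 1.93 V.

V_out ≈ 1.93 V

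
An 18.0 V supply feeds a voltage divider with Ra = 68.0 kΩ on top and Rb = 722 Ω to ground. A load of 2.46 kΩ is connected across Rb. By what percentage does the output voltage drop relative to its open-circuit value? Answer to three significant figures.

22.5 %

The divider's output (Thévenin) resistance is Ra‖Rb = 714.4 Ω.
Fractional drop under load = R_th/(R_th + R_L) = 714.4 / (714.4 + 2460) = 0.2251.
So the output falls by 22.5 %.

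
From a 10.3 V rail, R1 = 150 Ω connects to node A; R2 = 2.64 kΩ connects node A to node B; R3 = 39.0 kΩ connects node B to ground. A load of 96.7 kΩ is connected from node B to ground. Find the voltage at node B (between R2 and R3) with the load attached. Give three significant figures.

At node B, R3 is in parallel with the load: R3‖R_L = 27790 Ω.
Below node A the resistance is R2 + (R3‖R_L) = 30430 Ω, so V_A = 10.3 × 30430/30580 = 10.25 V.
Then V_B = V_A × (R3‖R_L)/(R2 + R3‖R_L) = 10.25 × 27790/30430 = 9.36 V.

V ≈ 9.36 V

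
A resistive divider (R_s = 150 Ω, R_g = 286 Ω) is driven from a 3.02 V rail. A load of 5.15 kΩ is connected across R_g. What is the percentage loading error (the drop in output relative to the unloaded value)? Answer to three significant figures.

The divider's output (Thévenin) resistance is R_s‖R_g = 98.39 Ω.
Fractional drop under load = R_th/(R_th + R_L) = 98.39 / (98.39 + 5150) = 0.01875.
So the output falls by 1.87 %.

1.87 %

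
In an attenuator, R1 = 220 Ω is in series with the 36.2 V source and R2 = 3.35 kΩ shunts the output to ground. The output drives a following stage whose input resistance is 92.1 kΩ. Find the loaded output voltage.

V_out ≈ 33.9 V

The load sits in parallel with R2: R2‖R_L = (3350 × 92100) / (3350 + 92100) = 3232 Ω.
V_out = 36.2 × 3232 / (220 + 3232) = 36.2 × 3232/3452 = 33.9 V.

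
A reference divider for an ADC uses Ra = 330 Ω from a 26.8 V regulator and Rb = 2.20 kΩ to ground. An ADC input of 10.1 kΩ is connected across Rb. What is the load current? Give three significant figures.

I_L ≈ 2.24 mA

Rb‖R_L = 1807 Ω; V_out = 26.8 × 1807/2137 = 22.66 V.
I_L = V_out / R_L = 22.66 / 10.1 kΩ = 2.24 mA.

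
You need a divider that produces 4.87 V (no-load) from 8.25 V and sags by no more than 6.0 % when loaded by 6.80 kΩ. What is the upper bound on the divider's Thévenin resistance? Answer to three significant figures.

Loading drop = R_th/(R_th + R_L) ≤ 0.0600, so R_th ≤ R_L · ε/(1−ε) = 6.80 kΩ × 0.0600/0.9400 = 434 Ω.

R_th ≤ 434 Ω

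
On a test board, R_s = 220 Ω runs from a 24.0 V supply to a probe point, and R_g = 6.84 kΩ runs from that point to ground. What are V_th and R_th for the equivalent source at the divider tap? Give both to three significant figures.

V_th = 23.3 V, R_th = 213 Ω

V_th is the open-circuit tap voltage: 24.0 × 6840/(220 + 6840) = 23.3 V.
With the supply zeroed, R_s and R_g appear in parallel from the tap: R_th = R_s‖R_g = (220 × 6840)/7060 = 213 Ω.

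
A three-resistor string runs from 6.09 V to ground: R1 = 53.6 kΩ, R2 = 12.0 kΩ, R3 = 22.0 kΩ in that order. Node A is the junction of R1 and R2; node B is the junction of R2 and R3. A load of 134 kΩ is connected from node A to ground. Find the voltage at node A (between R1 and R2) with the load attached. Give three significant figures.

V ≈ 2.05 V

Below node A the series string R2+R3 = 34.00 kΩ sits in parallel with the 134 kΩ load: 27.12 kΩ.
V_A = 6.09 × 27.12/(53.6 + 27.12) = 2.05 V.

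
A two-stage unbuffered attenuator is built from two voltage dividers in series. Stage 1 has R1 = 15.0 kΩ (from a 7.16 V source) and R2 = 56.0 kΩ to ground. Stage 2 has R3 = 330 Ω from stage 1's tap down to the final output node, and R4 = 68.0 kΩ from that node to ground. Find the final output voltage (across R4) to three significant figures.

Stage 2 presents R3+R4 = 68330 Ω as a load on stage 1's tap.
Stage 1's lower leg becomes R2‖(R3+R4) = 30780 Ω, so V_mid = 7.16 × 30780/45780 = 4.814 V.
Stage 2 is itself unloaded: V_out = V_mid × R4/(R3+R4) = 4.814 × 68000/68330 = 4.79 V.

V_out ≈ 4.79 V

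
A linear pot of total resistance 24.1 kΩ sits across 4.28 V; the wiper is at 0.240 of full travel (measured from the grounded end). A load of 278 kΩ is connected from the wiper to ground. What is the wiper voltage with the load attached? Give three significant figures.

V ≈ 1.01 V

The wiper splits the pot into (1−α)R = 18.32 kΩ above and αR = 5.784 kΩ below.
Lower section ‖ load = 5.666 kΩ.
V_wiper = 4.28 × 5.666/(18.32 + 5.666) = 1.01 V.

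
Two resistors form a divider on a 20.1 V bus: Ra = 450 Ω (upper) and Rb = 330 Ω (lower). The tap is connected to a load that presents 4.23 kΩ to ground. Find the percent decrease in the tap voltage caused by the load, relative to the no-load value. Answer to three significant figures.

4.31 %

The divider's output (Thévenin) resistance is Ra‖Rb = 190.4 Ω.
Fractional drop under load = R_th/(R_th + R_L) = 190.4 / (190.4 + 4230) = 0.04307.
So the output falls by 4.31 %.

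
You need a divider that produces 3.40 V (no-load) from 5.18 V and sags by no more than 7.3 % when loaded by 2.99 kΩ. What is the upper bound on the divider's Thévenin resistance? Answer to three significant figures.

Loading drop = R_th/(R_th + R_L) ≤ 0.0730, so R_th ≤ R_L · ε/(1−ε) = 2.99 kΩ × 0.0730/0.9270 = 235 Ω.

R_th ≤ 235 Ω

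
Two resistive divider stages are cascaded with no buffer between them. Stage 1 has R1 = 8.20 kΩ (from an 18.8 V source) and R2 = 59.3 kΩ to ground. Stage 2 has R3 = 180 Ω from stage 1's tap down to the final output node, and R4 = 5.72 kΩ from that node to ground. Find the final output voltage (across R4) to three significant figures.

V_out ≈ 7.21 V

Stage 2 presents R3+R4 = 5900 Ω as a load on stage 1's tap.
Stage 1's lower leg becomes R2‖(R3+R4) = 5366 Ω, so V_mid = 18.8 × 5366/13570 = 7.436 V.
Stage 2 is itself unloaded: V_out = V_mid × R4/(R3+R4) = 7.436 × 5720/5900 = 7.21 V.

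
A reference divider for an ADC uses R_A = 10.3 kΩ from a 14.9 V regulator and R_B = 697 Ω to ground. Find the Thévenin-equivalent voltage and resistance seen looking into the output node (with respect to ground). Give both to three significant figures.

V_th = 0.944 V, R_th = 653 Ω

V_th is the open-circuit tap voltage: 14.9 × 697/(10300 + 697) = 0.944 V.
With the supply zeroed, R_A and R_B appear in parallel from the tap: R_th = R_A‖R_B = (10300 × 697)/11000 = 653 Ω.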